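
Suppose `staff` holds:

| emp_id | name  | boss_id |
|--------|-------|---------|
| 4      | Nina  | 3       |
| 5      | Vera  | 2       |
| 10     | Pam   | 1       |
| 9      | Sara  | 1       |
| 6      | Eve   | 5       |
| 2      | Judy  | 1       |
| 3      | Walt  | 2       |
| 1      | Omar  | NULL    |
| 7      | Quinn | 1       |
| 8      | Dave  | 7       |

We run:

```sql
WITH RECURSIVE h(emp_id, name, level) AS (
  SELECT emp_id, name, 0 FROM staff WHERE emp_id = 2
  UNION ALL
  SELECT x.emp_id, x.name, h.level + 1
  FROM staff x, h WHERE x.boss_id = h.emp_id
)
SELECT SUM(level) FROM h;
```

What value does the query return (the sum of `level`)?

Base: emp_id=2 (Judy) at level 0.
Iteration 1: rows with boss_id in {2} -> Walt (id 3, level 1), Vera (id 5, level 1).
Iteration 2: rows with boss_id in {3,5} -> Nina (id 4, level 2), Eve (id 6, level 2).
Iteration 3: no rows with boss_id in {4,6}; recursion stops.
SUM(level) = 0 + 1 + 1 + 2 + 2 = 6.

6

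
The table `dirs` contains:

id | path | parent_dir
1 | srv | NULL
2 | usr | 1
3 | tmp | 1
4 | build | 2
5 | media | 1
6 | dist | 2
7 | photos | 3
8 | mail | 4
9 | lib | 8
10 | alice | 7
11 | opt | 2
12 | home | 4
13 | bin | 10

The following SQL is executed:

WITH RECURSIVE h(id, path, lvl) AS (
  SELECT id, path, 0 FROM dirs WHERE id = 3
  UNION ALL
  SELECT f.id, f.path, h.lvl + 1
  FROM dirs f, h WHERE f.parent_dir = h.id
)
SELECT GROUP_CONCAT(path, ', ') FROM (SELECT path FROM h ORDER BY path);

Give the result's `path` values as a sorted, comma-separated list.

alice, bin, photos, tmp

Base: id=3 (tmp) at lvl 0.
Iteration 1: rows with parent_dir in {3} -> photos (id 7, lvl 1).
Iteration 2: rows with parent_dir in {7} -> alice (id 10, lvl 2).
Iteration 3: rows with parent_dir in {10} -> bin (id 13, lvl 3).
Iteration 4: no rows with parent_dir in {13}; recursion stops.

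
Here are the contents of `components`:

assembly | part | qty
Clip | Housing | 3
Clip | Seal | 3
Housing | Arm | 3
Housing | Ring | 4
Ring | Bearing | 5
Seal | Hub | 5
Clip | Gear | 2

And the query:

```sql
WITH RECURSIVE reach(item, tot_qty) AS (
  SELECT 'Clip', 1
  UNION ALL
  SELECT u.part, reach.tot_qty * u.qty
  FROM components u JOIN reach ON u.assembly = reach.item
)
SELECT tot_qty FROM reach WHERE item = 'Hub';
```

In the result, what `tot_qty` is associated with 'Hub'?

Base: (Clip, tot_qty=1).
Iteration 1: components of {Clip} -> Gear = 1*2 = 2, Housing = 1*3 = 3, Seal = 1*3 = 3.
Iteration 2: components of {Gear,Housing,Seal} -> Arm = 3*3 = 9, Hub = 3*5 = 15, Ring = 3*4 = 12.
Iteration 3: components of {Arm,Hub,Ring} -> Bearing = 12*5 = 60.
Iteration 4: no further components; recursion stops.

15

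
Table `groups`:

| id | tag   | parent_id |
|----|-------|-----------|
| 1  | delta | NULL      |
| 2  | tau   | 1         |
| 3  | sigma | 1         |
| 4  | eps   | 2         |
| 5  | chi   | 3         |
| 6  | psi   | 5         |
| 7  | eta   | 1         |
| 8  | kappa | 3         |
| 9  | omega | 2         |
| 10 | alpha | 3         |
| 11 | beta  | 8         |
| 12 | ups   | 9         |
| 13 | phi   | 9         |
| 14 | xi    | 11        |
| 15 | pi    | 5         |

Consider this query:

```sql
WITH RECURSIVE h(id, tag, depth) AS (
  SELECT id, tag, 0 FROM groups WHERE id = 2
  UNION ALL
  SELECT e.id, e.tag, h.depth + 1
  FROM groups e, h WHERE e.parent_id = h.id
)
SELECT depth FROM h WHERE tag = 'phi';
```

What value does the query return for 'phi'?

Base: id=2 (tau) at depth 0.
Iteration 1: rows with parent_id in {2} -> eps (id 4, depth 1), omega (id 9, depth 1).
Iteration 2: rows with parent_id in {4,9} -> ups (id 12, depth 2), phi (id 13, depth 2).
Iteration 3: no rows with parent_id in {12,13}; recursion stops.

2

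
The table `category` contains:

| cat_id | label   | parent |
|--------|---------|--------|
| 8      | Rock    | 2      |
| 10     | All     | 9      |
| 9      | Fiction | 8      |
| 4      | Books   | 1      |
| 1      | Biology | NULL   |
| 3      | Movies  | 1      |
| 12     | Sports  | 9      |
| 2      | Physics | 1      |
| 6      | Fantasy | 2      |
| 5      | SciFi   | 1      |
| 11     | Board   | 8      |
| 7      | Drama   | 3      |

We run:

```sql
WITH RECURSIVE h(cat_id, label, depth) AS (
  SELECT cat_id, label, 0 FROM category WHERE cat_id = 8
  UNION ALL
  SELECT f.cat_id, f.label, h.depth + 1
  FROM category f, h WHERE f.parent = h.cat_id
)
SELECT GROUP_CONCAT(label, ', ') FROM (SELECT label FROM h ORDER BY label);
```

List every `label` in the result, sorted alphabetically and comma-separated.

Base: cat_id=8 (Rock) at depth 0.
Iteration 1: rows with parent in {8} -> Fiction (id 9, depth 1), Board (id 11, depth 1).
Iteration 2: rows with parent in {9,11} -> All (id 10, depth 2), Sports (id 12, depth 2).
Iteration 3: no rows with parent in {10,12}; recursion stops.

All, Board, Fiction, Rock, Sports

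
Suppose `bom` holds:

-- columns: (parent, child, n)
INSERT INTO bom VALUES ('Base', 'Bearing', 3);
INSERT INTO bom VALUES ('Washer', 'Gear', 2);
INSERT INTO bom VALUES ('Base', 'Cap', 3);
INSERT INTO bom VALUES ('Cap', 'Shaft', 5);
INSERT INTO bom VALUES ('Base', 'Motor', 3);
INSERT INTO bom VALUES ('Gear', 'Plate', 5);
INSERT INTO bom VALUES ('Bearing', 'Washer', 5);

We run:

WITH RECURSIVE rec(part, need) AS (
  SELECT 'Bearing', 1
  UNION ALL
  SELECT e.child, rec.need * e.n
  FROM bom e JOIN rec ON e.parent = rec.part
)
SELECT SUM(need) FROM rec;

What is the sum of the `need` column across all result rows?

Base: (Bearing, need=1).
Iteration 1: components of {Bearing} -> Washer = 1*5 = 5.
Iteration 2: components of {Washer} -> Gear = 5*2 = 10.
Iteration 3: components of {Gear} -> Plate = 10*5 = 50.
Iteration 4: no further components; recursion stops.
SUM(need) = 1 + 5 + 10 + 50 = 66.

66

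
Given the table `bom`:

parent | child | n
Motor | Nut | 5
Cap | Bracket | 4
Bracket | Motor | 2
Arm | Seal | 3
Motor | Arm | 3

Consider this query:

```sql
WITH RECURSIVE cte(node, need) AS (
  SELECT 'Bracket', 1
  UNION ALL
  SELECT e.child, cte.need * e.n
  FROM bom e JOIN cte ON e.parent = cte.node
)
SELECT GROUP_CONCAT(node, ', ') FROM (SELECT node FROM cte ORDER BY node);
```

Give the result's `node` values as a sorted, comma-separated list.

Arm, Bracket, Motor, Nut, Seal

Base: (Bracket, need=1).
Iteration 1: components of {Bracket} -> Motor = 1*2 = 2.
Iteration 2: components of {Motor} -> Arm = 2*3 = 6, Nut = 2*5 = 10.
Iteration 3: components of {Arm,Nut} -> Seal = 6*3 = 18.
Iteration 4: no further components; recursion stops.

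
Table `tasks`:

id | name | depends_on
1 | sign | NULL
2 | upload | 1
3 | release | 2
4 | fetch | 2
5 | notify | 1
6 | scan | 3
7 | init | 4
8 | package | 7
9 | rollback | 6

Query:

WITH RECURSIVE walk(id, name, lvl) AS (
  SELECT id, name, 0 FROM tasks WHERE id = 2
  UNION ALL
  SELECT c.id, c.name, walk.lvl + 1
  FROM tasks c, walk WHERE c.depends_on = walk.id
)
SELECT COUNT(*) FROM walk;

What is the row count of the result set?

Base: id=2 (upload) at lvl 0.
Iteration 1: rows with depends_on in {2} -> release (id 3, lvl 1), fetch (id 4, lvl 1).
Iteration 2: rows with depends_on in {3,4} -> scan (id 6, lvl 2), init (id 7, lvl 2).
Iteration 3: rows with depends_on in {6,7} -> package (id 8, lvl 3), rollback (id 9, lvl 3).
Iteration 4: no rows with depends_on in {8,9}; recursion stops.
Total rows emitted: 7.

7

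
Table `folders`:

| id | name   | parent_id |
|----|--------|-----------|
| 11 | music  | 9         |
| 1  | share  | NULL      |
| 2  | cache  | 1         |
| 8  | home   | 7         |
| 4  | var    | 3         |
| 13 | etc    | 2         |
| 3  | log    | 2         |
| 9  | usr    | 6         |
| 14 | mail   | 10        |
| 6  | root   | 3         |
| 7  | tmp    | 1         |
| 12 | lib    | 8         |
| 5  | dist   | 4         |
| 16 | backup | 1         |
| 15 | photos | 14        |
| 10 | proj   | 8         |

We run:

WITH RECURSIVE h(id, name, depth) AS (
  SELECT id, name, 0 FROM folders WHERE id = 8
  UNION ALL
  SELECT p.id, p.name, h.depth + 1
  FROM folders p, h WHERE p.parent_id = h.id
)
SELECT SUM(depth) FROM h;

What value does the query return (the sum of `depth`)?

Base: id=8 (home) at depth 0.
Iteration 1: rows with parent_id in {8} -> proj (id 10, depth 1), lib (id 12, depth 1).
Iteration 2: rows with parent_id in {10,12} -> mail (id 14, depth 2).
Iteration 3: rows with parent_id in {14} -> photos (id 15, depth 3).
Iteration 4: no rows with parent_id in {15}; recursion stops.
SUM(depth) = 0 + 1 + 1 + 2 + 3 = 7.

7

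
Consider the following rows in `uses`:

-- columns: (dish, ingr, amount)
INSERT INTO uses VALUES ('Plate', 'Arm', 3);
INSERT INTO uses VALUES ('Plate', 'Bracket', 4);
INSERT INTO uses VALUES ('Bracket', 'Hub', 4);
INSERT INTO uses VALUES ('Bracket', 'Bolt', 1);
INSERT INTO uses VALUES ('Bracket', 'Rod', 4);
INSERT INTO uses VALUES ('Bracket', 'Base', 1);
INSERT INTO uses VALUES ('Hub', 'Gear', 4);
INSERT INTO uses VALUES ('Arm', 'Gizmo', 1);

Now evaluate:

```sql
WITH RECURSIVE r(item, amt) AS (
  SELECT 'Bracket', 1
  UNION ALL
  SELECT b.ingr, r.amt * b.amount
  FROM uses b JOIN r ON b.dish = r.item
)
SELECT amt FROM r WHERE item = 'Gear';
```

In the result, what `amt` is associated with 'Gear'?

16

Base: (Bracket, amt=1).
Iteration 1: components of {Bracket} -> Base = 1*1 = 1, Bolt = 1*1 = 1, Hub = 1*4 = 4, Rod = 1*4 = 4.
Iteration 2: components of {Base,Bolt,Hub,Rod} -> Gear = 4*4 = 16.
Iteration 3: no further components; recursion stops.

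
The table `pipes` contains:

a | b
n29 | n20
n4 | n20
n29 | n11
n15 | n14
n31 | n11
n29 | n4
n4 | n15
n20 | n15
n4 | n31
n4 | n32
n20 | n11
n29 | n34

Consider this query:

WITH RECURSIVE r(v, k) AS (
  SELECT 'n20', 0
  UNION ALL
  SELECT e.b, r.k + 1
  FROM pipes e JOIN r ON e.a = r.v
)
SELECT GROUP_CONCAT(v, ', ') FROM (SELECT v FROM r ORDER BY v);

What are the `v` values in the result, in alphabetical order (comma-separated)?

Base: (n20, k=0).
Iteration 1: edges from {n20} -> (n11, k=1), (n15, k=1).
Iteration 2: edges from {n11,n15} -> (n14, k=2).
Iteration 3: no outgoing edges from {n14}; recursion stops.

n11, n14, n15, n20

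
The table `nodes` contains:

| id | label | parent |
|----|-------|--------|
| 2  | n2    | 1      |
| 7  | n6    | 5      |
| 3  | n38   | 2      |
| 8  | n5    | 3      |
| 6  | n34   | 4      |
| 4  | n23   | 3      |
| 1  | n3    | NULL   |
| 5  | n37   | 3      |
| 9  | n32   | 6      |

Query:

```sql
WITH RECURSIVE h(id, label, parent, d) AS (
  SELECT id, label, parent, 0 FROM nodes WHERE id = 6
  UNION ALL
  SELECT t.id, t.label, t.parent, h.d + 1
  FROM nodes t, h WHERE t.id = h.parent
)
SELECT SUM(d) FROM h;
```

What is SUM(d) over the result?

Base: id=6 (n34), parent=4, d 0.
Iteration 1: join on id=4 -> n23 (id 4, parent=3, d 1).
Iteration 2: join on id=3 -> n38 (id 3, parent=2, d 2).
Iteration 3: join on id=2 -> n2 (id 2, parent=1, d 3).
Iteration 4: join on id=1 -> n3 (id 1, parent=NULL, d 4).
Iteration 5: parent is NULL; no match; recursion stops.
SUM(d) = 0 + 1 + 2 + 3 + 4 = 10.

10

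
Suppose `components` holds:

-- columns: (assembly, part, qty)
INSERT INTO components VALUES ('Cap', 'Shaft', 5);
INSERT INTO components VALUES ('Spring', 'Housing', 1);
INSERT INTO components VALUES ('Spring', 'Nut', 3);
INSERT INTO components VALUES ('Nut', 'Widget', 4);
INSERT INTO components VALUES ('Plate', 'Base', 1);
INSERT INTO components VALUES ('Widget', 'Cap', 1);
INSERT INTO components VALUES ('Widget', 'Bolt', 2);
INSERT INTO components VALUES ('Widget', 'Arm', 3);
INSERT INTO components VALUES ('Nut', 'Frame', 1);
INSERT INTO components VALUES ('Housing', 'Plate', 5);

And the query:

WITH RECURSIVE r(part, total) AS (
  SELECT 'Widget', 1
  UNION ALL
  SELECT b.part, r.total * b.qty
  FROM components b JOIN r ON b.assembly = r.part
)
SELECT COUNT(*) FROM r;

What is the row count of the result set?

Base: (Widget, total=1).
Iteration 1: components of {Widget} -> Arm = 1*3 = 3, Bolt = 1*2 = 2, Cap = 1*1 = 1.
Iteration 2: components of {Arm,Bolt,Cap} -> Shaft = 1*5 = 5.
Iteration 3: no further components; recursion stops.
Total rows emitted: 5.

5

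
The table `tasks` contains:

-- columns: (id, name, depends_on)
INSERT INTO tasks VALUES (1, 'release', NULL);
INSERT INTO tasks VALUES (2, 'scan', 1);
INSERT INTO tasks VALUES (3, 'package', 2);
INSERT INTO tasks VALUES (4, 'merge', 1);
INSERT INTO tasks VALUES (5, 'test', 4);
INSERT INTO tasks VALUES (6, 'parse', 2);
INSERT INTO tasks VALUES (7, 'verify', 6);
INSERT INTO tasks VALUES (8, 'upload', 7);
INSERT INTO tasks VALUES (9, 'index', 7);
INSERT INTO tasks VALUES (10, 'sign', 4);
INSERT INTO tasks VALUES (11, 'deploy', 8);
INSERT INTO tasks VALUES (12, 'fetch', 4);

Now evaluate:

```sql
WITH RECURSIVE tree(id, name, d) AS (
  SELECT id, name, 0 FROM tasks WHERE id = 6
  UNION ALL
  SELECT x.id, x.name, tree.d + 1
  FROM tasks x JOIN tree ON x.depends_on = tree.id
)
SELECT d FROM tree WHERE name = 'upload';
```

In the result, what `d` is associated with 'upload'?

2

Base: id=6 (parse) at d 0.
Iteration 1: rows with depends_on in {6} -> verify (id 7, d 1).
Iteration 2: rows with depends_on in {7} -> upload (id 8, d 2), index (id 9, d 2).
Iteration 3: rows with depends_on in {8,9} -> deploy (id 11, d 3).
Iteration 4: no rows with depends_on in {11}; recursion stops.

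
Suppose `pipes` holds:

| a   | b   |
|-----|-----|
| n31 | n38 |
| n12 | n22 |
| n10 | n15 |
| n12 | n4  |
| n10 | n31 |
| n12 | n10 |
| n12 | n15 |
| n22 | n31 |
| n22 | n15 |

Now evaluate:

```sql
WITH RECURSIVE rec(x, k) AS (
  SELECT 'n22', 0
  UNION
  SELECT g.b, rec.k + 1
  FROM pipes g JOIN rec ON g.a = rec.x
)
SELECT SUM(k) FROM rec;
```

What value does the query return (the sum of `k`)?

4

Base: (n22, k=0).
Iteration 1: edges from {n22} -> (n15, k=1), (n31, k=1).
Iteration 2: edges from {n15,n31} -> (n38, k=2).
Iteration 3: no outgoing edges from {n38}; recursion stops.
SUM(k) = 0 + 1 + 1 + 2 = 4.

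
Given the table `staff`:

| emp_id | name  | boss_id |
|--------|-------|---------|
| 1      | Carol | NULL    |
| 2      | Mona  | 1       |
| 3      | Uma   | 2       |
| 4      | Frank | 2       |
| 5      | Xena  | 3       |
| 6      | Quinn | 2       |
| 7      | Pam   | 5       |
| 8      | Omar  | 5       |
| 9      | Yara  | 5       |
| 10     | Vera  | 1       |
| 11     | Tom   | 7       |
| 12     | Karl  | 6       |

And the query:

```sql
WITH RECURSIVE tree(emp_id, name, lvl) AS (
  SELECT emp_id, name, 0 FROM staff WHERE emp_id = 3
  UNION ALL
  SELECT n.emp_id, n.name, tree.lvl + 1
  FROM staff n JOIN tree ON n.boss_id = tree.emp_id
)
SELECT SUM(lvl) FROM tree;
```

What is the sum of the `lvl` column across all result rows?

10

Base: emp_id=3 (Uma) at lvl 0.
Iteration 1: rows with boss_id in {3} -> Xena (id 5, lvl 1).
Iteration 2: rows with boss_id in {5} -> Pam (id 7, lvl 2), Omar (id 8, lvl 2), Yara (id 9, lvl 2).
Iteration 3: rows with boss_id in {7,8,9} -> Tom (id 11, lvl 3).
Iteration 4: no rows with boss_id in {11}; recursion stops.
SUM(lvl) = 0 + 1 + 2 + 2 + 2 + 3 = 10.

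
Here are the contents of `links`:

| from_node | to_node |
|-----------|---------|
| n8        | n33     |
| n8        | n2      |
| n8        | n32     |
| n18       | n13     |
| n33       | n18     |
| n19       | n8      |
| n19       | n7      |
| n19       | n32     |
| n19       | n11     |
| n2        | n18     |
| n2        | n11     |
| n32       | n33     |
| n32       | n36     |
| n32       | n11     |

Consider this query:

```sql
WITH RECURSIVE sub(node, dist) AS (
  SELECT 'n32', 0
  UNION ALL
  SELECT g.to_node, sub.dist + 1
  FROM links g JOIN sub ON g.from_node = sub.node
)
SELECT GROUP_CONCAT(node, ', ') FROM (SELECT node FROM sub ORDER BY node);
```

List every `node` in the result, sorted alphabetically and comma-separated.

n11, n13, n18, n32, n33, n36

Base: (n32, dist=0).
Iteration 1: edges from {n32} -> (n11, dist=1), (n33, dist=1), (n36, dist=1).
Iteration 2: edges from {n11,n33,n36} -> (n18, dist=2).
Iteration 3: edges from {n18} -> (n13, dist=3).
Iteration 4: no outgoing edges from {n13}; recursion stops.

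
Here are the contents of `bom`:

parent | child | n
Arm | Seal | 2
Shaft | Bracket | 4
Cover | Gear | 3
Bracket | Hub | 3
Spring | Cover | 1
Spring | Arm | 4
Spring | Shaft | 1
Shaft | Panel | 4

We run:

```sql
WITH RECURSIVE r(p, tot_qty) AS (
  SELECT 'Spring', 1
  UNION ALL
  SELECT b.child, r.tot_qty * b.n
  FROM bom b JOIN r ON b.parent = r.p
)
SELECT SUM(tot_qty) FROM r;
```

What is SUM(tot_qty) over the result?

38

Base: (Spring, tot_qty=1).
Iteration 1: components of {Spring} -> Arm = 1*4 = 4, Cover = 1*1 = 1, Shaft = 1*1 = 1.
Iteration 2: components of {Arm,Cover,Shaft} -> Bracket = 1*4 = 4, Gear = 1*3 = 3, Panel = 1*4 = 4, Seal = 4*2 = 8.
Iteration 3: components of {Bracket,Gear,Panel,Seal} -> Hub = 4*3 = 12.
Iteration 4: no further components; recursion stops.
SUM(tot_qty) = 1 + 1 + 1 + 4 + 4 + 4 + 3 + 8 + 12 = 38.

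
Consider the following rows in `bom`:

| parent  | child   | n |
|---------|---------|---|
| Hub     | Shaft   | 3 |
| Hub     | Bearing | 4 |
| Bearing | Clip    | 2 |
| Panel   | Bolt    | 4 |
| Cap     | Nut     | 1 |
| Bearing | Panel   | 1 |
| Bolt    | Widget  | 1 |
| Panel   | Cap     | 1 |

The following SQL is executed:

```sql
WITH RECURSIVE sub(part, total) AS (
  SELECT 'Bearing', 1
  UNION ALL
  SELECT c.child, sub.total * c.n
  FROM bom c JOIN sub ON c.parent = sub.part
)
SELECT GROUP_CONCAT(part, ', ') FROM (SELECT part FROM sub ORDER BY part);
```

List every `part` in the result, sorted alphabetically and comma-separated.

Bearing, Bolt, Cap, Clip, Nut, Panel, Widget

Base: (Bearing, total=1).
Iteration 1: components of {Bearing} -> Clip = 1*2 = 2, Panel = 1*1 = 1.
Iteration 2: components of {Clip,Panel} -> Bolt = 1*4 = 4, Cap = 1*1 = 1.
Iteration 3: components of {Bolt,Cap} -> Nut = 1*1 = 1, Widget = 4*1 = 4.
Iteration 4: no further components; recursion stops.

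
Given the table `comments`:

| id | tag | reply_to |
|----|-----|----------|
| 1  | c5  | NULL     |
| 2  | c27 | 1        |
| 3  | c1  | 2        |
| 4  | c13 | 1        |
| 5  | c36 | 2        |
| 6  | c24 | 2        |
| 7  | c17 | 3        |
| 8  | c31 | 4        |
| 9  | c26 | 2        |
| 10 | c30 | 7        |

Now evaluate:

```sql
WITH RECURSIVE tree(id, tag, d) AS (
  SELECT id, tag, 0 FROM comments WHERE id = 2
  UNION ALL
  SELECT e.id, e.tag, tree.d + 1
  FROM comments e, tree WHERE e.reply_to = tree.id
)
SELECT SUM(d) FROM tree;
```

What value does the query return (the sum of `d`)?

9

Base: id=2 (c27) at d 0.
Iteration 1: rows with reply_to in {2} -> c1 (id 3, d 1), c36 (id 5, d 1), c24 (id 6, d 1), c26 (id 9, d 1).
Iteration 2: rows with reply_to in {3,5,6,9} -> c17 (id 7, d 2).
Iteration 3: rows with reply_to in {7} -> c30 (id 10, d 3).
Iteration 4: no rows with reply_to in {10}; recursion stops.
SUM(d) = 0 + 1 + 1 + 1 + 1 + 2 + 3 = 9.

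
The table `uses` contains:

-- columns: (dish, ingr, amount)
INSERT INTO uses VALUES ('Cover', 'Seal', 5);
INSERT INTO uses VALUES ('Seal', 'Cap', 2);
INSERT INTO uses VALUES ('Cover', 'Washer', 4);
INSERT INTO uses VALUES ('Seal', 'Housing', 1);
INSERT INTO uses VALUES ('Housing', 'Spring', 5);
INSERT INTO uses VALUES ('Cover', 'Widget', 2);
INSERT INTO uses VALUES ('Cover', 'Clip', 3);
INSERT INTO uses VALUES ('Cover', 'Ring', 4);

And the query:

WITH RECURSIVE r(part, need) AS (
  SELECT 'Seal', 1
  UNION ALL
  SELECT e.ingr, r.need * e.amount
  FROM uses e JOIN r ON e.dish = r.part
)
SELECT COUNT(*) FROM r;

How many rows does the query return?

Base: (Seal, need=1).
Iteration 1: components of {Seal} -> Cap = 1*2 = 2, Housing = 1*1 = 1.
Iteration 2: components of {Cap,Housing} -> Spring = 1*5 = 5.
Iteration 3: no further components; recursion stops.
Total rows emitted: 4.

4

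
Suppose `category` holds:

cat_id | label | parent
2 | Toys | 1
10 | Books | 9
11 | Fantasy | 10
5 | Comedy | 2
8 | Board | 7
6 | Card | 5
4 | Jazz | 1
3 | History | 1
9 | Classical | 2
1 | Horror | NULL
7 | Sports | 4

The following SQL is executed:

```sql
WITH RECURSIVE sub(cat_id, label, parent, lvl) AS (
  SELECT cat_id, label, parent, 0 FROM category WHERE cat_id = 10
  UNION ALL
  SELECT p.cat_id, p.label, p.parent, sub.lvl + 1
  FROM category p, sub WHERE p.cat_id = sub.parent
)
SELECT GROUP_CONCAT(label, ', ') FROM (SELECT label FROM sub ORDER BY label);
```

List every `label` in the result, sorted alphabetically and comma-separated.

Base: cat_id=10 (Books), parent=9, lvl 0.
Iteration 1: join on cat_id=9 -> Classical (id 9, parent=2, lvl 1).
Iteration 2: join on cat_id=2 -> Toys (id 2, parent=1, lvl 2).
Iteration 3: join on cat_id=1 -> Horror (id 1, parent=NULL, lvl 3).
Iteration 4: parent is NULL; no match; recursion stops.

Books, Classical, Horror, Toys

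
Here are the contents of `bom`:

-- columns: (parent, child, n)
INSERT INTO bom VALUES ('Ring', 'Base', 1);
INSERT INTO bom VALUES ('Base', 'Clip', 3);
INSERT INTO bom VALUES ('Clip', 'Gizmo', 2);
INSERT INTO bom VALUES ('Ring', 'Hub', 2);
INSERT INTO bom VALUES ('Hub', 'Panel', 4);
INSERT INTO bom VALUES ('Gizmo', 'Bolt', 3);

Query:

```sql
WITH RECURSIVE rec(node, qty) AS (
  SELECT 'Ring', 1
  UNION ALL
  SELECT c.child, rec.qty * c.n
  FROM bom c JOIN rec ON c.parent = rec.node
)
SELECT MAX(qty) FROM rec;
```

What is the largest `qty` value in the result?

Base: (Ring, qty=1).
Iteration 1: components of {Ring} -> Base = 1*1 = 1, Hub = 1*2 = 2.
Iteration 2: components of {Base,Hub} -> Clip = 1*3 = 3, Panel = 2*4 = 8.
Iteration 3: components of {Clip,Panel} -> Gizmo = 3*2 = 6.
Iteration 4: components of {Gizmo} -> Bolt = 6*3 = 18.
Iteration 5: no further components; recursion stops.
qty values: 1, 1, 2, 3, 8, 6, 18; the maximum is 18.

18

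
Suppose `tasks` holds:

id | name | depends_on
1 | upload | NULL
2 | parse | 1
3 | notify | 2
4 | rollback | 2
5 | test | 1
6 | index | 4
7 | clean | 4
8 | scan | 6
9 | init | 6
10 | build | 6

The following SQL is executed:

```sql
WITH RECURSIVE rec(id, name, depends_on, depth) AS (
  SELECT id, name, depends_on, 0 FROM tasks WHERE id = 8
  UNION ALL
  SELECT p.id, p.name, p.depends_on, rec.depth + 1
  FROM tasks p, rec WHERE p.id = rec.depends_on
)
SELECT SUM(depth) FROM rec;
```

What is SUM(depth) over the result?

10

Base: id=8 (scan), depends_on=6, depth 0.
Iteration 1: join on id=6 -> index (id 6, depends_on=4, depth 1).
Iteration 2: join on id=4 -> rollback (id 4, depends_on=2, depth 2).
Iteration 3: join on id=2 -> parse (id 2, depends_on=1, depth 3).
Iteration 4: join on id=1 -> upload (id 1, depends_on=NULL, depth 4).
Iteration 5: depends_on is NULL; no match; recursion stops.
SUM(depth) = 0 + 1 + 2 + 3 + 4 = 10.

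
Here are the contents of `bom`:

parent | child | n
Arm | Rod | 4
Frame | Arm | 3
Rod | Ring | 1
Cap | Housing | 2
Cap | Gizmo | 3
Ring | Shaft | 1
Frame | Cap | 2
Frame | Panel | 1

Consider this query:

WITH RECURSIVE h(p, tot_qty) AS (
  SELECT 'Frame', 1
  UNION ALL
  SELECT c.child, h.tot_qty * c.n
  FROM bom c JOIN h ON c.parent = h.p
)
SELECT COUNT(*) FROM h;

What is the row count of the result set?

Base: (Frame, tot_qty=1).
Iteration 1: components of {Frame} -> Arm = 1*3 = 3, Cap = 1*2 = 2, Panel = 1*1 = 1.
Iteration 2: components of {Arm,Cap,Panel} -> Gizmo = 2*3 = 6, Housing = 2*2 = 4, Rod = 3*4 = 12.
Iteration 3: components of {Gizmo,Housing,Rod} -> Ring = 12*1 = 12.
Iteration 4: components of {Ring} -> Shaft = 12*1 = 12.
Iteration 5: no further components; recursion stops.
Total rows emitted: 9.

9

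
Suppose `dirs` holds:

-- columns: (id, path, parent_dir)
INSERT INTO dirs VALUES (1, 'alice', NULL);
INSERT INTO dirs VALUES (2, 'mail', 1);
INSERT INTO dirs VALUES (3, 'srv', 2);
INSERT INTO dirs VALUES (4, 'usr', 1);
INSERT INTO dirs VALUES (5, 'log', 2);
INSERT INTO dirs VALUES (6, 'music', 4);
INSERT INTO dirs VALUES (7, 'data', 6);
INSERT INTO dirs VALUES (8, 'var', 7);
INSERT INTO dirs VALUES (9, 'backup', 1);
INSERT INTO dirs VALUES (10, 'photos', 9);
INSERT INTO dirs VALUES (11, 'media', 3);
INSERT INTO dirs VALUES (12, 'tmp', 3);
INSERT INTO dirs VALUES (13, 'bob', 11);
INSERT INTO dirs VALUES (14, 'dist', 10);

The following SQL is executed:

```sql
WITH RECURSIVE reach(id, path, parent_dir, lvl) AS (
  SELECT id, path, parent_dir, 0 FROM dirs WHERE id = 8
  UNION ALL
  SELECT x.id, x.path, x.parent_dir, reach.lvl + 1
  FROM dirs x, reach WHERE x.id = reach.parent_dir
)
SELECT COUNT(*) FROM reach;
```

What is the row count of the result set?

5

Base: id=8 (var), parent_dir=7, lvl 0.
Iteration 1: join on id=7 -> data (id 7, parent_dir=6, lvl 1).
Iteration 2: join on id=6 -> music (id 6, parent_dir=4, lvl 2).
Iteration 3: join on id=4 -> usr (id 4, parent_dir=1, lvl 3).
Iteration 4: join on id=1 -> alice (id 1, parent_dir=NULL, lvl 4).
Iteration 5: parent_dir is NULL; no match; recursion stops.
Total rows emitted: 5.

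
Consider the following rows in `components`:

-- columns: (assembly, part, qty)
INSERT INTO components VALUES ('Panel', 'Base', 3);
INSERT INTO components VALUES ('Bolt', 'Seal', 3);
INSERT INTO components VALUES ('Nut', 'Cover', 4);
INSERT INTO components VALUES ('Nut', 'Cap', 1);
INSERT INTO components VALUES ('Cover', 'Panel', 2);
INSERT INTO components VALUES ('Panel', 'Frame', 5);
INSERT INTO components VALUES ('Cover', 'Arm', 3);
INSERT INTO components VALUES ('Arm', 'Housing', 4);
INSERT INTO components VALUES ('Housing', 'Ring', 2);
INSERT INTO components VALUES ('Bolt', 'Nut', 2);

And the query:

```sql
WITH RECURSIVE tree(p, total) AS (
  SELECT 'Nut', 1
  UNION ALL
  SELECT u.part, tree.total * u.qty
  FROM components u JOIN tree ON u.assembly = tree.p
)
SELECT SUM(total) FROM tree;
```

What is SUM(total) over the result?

Base: (Nut, total=1).
Iteration 1: components of {Nut} -> Cap = 1*1 = 1, Cover = 1*4 = 4.
Iteration 2: components of {Cap,Cover} -> Arm = 4*3 = 12, Panel = 4*2 = 8.
Iteration 3: components of {Arm,Panel} -> Base = 8*3 = 24, Frame = 8*5 = 40, Housing = 12*4 = 48.
Iteration 4: components of {Base,Frame,Housing} -> Ring = 48*2 = 96.
Iteration 5: no further components; recursion stops.
SUM(total) = 1 + 1 + 4 + 12 + 8 + 48 + 24 + 40 + 96 = 234.

234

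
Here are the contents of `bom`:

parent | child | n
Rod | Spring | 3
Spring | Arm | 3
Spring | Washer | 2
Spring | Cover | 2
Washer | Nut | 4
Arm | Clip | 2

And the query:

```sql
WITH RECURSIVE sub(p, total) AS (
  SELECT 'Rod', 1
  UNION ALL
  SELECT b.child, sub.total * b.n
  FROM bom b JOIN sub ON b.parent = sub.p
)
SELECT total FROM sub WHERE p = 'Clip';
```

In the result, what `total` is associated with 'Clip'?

Base: (Rod, total=1).
Iteration 1: components of {Rod} -> Spring = 1*3 = 3.
Iteration 2: components of {Spring} -> Arm = 3*3 = 9, Cover = 3*2 = 6, Washer = 3*2 = 6.
Iteration 3: components of {Arm,Cover,Washer} -> Clip = 9*2 = 18, Nut = 6*4 = 24.
Iteration 4: no further components; recursion stops.

18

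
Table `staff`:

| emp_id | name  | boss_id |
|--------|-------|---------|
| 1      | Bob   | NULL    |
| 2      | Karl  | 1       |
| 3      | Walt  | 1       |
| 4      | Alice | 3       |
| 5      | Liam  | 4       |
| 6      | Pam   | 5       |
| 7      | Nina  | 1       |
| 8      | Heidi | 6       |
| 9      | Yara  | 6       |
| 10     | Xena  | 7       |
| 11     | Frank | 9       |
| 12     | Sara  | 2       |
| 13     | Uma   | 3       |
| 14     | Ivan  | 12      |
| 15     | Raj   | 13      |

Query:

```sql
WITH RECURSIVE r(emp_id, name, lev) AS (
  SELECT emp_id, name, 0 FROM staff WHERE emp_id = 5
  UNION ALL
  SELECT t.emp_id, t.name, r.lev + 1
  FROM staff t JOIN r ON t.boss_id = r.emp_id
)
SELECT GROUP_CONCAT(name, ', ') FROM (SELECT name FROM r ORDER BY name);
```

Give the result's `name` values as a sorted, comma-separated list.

Frank, Heidi, Liam, Pam, Yara

Base: emp_id=5 (Liam) at lev 0.
Iteration 1: rows with boss_id in {5} -> Pam (id 6, lev 1).
Iteration 2: rows with boss_id in {6} -> Heidi (id 8, lev 2), Yara (id 9, lev 2).
Iteration 3: rows with boss_id in {8,9} -> Frank (id 11, lev 3).
Iteration 4: no rows with boss_id in {11}; recursion stops.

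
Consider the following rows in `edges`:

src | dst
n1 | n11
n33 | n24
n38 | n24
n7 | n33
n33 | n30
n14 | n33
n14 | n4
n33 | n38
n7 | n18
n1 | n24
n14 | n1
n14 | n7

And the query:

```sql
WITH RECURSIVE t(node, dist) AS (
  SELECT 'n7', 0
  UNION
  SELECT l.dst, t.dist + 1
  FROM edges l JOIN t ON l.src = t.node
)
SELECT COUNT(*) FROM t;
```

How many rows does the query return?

Base: (n7, dist=0).
Iteration 1: edges from {n7} -> (n18, dist=1), (n33, dist=1).
Iteration 2: edges from {n18,n33} -> (n24, dist=2), (n30, dist=2), (n38, dist=2).
Iteration 3: edges from {n24,n30,n38} -> (n24, dist=3).
Iteration 4: no outgoing edges from {n24}; recursion stops.
Total rows emitted: 7.

7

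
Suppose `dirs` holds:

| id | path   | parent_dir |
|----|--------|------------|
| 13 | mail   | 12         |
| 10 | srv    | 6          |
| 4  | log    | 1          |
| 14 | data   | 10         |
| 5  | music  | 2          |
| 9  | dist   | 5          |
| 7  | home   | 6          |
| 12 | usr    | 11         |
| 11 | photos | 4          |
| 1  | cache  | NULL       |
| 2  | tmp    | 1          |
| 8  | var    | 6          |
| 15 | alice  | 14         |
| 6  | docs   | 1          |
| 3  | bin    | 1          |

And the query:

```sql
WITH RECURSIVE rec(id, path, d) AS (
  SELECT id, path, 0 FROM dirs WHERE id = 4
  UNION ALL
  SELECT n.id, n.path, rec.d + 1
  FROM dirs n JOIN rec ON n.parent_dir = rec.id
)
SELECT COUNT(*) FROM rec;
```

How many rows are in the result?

4

Base: id=4 (log) at d 0.
Iteration 1: rows with parent_dir in {4} -> photos (id 11, d 1).
Iteration 2: rows with parent_dir in {11} -> usr (id 12, d 2).
Iteration 3: rows with parent_dir in {12} -> mail (id 13, d 3).
Iteration 4: no rows with parent_dir in {13}; recursion stops.
Total rows emitted: 4.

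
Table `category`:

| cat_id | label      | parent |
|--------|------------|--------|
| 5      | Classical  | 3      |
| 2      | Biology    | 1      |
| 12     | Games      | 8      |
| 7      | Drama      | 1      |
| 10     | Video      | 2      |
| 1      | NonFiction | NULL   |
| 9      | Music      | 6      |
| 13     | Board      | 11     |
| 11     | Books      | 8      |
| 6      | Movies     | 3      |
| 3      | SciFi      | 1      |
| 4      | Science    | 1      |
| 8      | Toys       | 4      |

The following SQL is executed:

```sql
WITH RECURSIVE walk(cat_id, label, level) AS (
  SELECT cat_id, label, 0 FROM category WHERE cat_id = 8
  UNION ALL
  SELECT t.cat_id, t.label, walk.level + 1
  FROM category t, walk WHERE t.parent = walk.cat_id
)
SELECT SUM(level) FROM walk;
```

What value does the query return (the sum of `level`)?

4

Base: cat_id=8 (Toys) at level 0.
Iteration 1: rows with parent in {8} -> Books (id 11, level 1), Games (id 12, level 1).
Iteration 2: rows with parent in {11,12} -> Board (id 13, level 2).
Iteration 3: no rows with parent in {13}; recursion stops.
SUM(level) = 0 + 1 + 1 + 2 = 4.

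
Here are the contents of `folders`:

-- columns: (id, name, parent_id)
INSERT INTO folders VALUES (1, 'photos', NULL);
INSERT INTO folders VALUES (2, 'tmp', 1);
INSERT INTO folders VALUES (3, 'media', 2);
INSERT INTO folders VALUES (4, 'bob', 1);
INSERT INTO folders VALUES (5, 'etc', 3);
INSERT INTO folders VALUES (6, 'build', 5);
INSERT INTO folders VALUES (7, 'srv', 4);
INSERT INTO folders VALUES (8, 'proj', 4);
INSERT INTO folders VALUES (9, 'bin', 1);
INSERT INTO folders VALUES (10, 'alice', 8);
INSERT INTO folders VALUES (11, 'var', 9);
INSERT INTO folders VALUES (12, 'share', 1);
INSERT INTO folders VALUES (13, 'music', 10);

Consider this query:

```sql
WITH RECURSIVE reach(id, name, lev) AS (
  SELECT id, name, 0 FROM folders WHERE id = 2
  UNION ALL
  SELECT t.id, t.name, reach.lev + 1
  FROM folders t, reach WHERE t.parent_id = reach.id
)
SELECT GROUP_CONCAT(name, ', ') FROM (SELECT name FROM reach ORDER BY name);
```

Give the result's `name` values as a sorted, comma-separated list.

build, etc, media, tmp

Base: id=2 (tmp) at lev 0.
Iteration 1: rows with parent_id in {2} -> media (id 3, lev 1).
Iteration 2: rows with parent_id in {3} -> etc (id 5, lev 2).
Iteration 3: rows with parent_id in {5} -> build (id 6, lev 3).
Iteration 4: no rows with parent_id in {6}; recursion stops.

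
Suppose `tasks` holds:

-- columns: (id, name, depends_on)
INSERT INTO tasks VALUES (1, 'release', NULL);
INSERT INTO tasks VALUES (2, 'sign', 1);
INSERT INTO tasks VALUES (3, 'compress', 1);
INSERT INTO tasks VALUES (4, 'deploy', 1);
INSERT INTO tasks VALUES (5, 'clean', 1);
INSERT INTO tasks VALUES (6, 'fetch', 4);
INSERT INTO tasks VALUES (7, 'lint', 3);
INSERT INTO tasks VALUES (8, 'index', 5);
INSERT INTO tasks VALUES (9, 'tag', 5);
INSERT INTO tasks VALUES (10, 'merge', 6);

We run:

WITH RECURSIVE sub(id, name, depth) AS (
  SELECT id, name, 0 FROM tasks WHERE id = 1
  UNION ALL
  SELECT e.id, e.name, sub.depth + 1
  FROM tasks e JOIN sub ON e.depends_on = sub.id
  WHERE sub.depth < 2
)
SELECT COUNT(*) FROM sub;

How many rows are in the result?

Base: id=1 (release) at depth 0.
Iteration 1: rows with depends_on in {1} -> sign (id 2, depth 1), compress (id 3, depth 1), deploy (id 4, depth 1), clean (id 5, depth 1).
Iteration 2: rows with depends_on in {2,3,4,5} -> fetch (id 6, depth 2), lint (id 7, depth 2), index (id 8, depth 2), tag (id 9, depth 2).
Iteration 3: depth < 2 fails for all current rows; recursion stops.
Total rows emitted: 9.

9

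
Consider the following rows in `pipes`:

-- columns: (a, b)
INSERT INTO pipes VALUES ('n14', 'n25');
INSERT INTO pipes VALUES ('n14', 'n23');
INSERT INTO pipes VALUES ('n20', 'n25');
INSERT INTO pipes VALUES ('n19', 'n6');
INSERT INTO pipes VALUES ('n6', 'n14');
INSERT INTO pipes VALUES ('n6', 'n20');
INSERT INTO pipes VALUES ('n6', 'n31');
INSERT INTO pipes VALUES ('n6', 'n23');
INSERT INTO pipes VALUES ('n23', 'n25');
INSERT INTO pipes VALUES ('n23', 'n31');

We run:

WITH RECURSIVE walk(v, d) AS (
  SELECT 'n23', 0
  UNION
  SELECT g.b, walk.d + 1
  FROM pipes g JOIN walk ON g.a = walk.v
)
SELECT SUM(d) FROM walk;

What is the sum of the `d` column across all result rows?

2

Base: (n23, d=0).
Iteration 1: edges from {n23} -> (n25, d=1), (n31, d=1).
Iteration 2: no outgoing edges from {n25,n31}; recursion stops.
SUM(d) = 0 + 1 + 1 = 2.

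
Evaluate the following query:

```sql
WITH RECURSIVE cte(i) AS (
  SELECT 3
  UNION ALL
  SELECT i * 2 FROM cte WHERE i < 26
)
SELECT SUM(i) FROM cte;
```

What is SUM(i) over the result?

93

Base: i=3.
Iteration 1: 3 < 26 holds -> i = 3 * 2 = 6.
Iteration 2: 6 < 26 holds -> i = 6 * 2 = 12.
Iteration 3: 12 < 26 holds -> i = 12 * 2 = 24.
Iteration 4: 24 < 26 holds -> i = 24 * 2 = 48.
Iteration 5: 48 < 26 fails; recursion stops.
SUM(i) = 3 + 6 + 12 + 24 + 48 = 93.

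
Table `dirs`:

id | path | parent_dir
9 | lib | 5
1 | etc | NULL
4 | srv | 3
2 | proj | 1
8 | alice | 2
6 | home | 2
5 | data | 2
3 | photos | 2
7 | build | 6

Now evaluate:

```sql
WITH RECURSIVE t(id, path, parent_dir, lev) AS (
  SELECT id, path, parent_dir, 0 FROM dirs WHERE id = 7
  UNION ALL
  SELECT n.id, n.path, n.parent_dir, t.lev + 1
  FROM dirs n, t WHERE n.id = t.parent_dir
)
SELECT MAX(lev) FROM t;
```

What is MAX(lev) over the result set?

Base: id=7 (build), parent_dir=6, lev 0.
Iteration 1: join on id=6 -> home (id 6, parent_dir=2, lev 1).
Iteration 2: join on id=2 -> proj (id 2, parent_dir=1, lev 2).
Iteration 3: join on id=1 -> etc (id 1, parent_dir=NULL, lev 3).
Iteration 4: parent_dir is NULL; no match; recursion stops.
lev values: 0, 1, 2, 3; the maximum is 3.

3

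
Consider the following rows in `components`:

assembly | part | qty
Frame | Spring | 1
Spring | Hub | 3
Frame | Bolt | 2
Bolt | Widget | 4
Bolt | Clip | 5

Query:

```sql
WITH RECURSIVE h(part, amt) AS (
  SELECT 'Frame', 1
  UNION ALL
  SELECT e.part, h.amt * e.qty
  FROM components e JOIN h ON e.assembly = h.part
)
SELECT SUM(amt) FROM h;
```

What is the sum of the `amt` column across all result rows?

Base: (Frame, amt=1).
Iteration 1: components of {Frame} -> Bolt = 1*2 = 2, Spring = 1*1 = 1.
Iteration 2: components of {Bolt,Spring} -> Clip = 2*5 = 10, Hub = 1*3 = 3, Widget = 2*4 = 8.
Iteration 3: no further components; recursion stops.
SUM(amt) = 1 + 1 + 2 + 3 + 8 + 10 = 25.

25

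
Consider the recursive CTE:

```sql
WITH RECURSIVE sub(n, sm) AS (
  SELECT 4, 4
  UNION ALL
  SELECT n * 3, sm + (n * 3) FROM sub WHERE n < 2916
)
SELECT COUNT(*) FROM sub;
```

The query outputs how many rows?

Base: n=4, sm=4.
Iteration 1: 4 < 2916 holds -> n = 4 * 3 = 12, sm = 4 + 12 = 16.
Iteration 2: 12 < 2916 holds -> n = 12 * 3 = 36, sm = 16 + 36 = 52.
Iteration 3: 36 < 2916 holds -> n = 36 * 3 = 108, sm = 52 + 108 = 160.
Iteration 4: 108 < 2916 holds -> n = 108 * 3 = 324, sm = 160 + 324 = 484.
Iteration 5: 324 < 2916 holds -> n = 324 * 3 = 972, sm = 484 + 972 = 1456.
Iteration 6: 972 < 2916 holds -> n = 972 * 3 = 2916, sm = 1456 + 2916 = 4372.
Iteration 7: 2916 < 2916 fails; recursion stops.
Total rows emitted: 7.

7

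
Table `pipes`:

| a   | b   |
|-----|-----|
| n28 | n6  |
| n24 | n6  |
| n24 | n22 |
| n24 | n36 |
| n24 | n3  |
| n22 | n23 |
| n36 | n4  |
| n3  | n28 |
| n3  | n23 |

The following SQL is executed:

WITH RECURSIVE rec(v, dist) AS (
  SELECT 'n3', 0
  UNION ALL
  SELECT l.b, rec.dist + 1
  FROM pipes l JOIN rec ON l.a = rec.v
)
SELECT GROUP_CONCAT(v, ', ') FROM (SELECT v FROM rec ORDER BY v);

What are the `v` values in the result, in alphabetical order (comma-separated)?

Base: (n3, dist=0).
Iteration 1: edges from {n3} -> (n23, dist=1), (n28, dist=1).
Iteration 2: edges from {n23,n28} -> (n6, dist=2).
Iteration 3: no outgoing edges from {n6}; recursion stops.

n23, n28, n3, n6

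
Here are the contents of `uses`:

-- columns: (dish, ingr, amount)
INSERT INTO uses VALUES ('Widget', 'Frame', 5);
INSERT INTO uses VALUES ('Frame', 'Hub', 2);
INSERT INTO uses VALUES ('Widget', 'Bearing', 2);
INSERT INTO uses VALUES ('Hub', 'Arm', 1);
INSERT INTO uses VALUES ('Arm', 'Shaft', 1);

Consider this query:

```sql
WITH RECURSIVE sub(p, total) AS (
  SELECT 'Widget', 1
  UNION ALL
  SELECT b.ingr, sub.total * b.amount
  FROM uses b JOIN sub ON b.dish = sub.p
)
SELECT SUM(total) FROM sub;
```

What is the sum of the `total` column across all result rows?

Base: (Widget, total=1).
Iteration 1: components of {Widget} -> Bearing = 1*2 = 2, Frame = 1*5 = 5.
Iteration 2: components of {Bearing,Frame} -> Hub = 5*2 = 10.
Iteration 3: components of {Hub} -> Arm = 10*1 = 10.
Iteration 4: components of {Arm} -> Shaft = 10*1 = 10.
Iteration 5: no further components; recursion stops.
SUM(total) = 1 + 5 + 2 + 10 + 10 + 10 = 38.

38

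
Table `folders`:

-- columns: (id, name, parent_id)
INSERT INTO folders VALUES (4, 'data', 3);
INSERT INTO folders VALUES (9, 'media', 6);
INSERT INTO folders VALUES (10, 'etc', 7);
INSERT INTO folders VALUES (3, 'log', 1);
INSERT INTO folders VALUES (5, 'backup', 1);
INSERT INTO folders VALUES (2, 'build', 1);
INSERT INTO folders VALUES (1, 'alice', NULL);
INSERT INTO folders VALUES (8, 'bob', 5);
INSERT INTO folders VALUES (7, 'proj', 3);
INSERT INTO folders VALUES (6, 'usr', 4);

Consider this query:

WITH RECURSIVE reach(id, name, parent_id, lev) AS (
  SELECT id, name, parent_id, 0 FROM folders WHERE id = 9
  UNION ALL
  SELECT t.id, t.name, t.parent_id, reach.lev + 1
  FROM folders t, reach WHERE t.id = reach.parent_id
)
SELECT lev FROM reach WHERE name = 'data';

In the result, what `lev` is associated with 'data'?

2

Base: id=9 (media), parent_id=6, lev 0.
Iteration 1: join on id=6 -> usr (id 6, parent_id=4, lev 1).
Iteration 2: join on id=4 -> data (id 4, parent_id=3, lev 2).
Iteration 3: join on id=3 -> log (id 3, parent_id=1, lev 3).
Iteration 4: join on id=1 -> alice (id 1, parent_id=NULL, lev 4).
Iteration 5: parent_id is NULL; no match; recursion stops.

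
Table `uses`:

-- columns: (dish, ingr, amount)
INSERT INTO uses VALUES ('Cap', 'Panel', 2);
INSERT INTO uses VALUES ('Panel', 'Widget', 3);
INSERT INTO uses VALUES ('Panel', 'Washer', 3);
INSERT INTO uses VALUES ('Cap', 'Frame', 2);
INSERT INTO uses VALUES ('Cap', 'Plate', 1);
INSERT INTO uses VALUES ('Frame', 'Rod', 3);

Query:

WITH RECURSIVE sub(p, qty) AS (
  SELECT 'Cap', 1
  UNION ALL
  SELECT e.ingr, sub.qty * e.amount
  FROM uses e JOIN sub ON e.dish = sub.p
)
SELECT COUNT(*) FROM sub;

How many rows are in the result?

7

Base: (Cap, qty=1).
Iteration 1: components of {Cap} -> Frame = 1*2 = 2, Panel = 1*2 = 2, Plate = 1*1 = 1.
Iteration 2: components of {Frame,Panel,Plate} -> Rod = 2*3 = 6, Washer = 2*3 = 6, Widget = 2*3 = 6.
Iteration 3: no further components; recursion stops.
Total rows emitted: 7.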